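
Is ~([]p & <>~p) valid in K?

Tableau for the negation []p & <>~p:
1. []p & <>~p, u
2. []p, u
3. <>~p, u
4. ~p, v
5. p, v
Accessibility: uRv
Branch closes: p and ~p both at v.
Every branch of the negation's tableau closes; the branch above is one of them.

Valid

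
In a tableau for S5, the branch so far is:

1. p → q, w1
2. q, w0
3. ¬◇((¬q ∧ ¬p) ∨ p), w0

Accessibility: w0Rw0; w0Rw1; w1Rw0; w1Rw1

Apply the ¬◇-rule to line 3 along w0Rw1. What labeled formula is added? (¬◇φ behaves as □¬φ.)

¬((¬q ∧ ¬p) ∨ p), w1

¬◇φ behaves as □¬φ: propagate the negated body to each accessible world.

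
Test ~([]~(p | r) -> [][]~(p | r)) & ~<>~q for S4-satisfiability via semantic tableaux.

1. ~([]~(p | r) -> [][]~(p | r)) & ~<>~q, 0
2. ~([]~(p | r) -> [][]~(p | r)), 0
3. ~<>~q, 0
4. []~(p | r), 0
5. ~[][]~(p | r), 0
6. q, 0
7. ~(p | r), 0
8. ~p, 0
9. ~r, 0
10. ~[]~(p | r), 1
11. q, 1
12. ~(p | r), 1
13. ~p, 1
14. ~r, 1
15. p | r, 2
16. q, 2
17. ~(p | r), 2
18. ~p, 2
19. ~r, 2
20. r, 2
Accessibility: 0R0, 0R1, 0R2, 1R1, 1R2, 2R2
Branch closes: r and ~r both at 2.
(One branch shown.) All branches close.

No, unsatisfiable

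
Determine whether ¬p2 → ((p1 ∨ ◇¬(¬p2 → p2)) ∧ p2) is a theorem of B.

Tableau for the negation ¬(¬p2 → ((p1 ∨ ◇¬(¬p2 → p2)) ∧ p2)):
1. ¬(¬p2 → ((p1 ∨ ◇¬(¬p2 → p2)) ∧ p2)), 0
2. ¬p2, 0   [¬→-rule on 1]
3. ¬((p1 ∨ ◇¬(¬p2 → p2)) ∧ p2), 0   [¬→-rule on 1]
Accessibility: 0R0
The negation has an open branch (countermodel exists).

Not valid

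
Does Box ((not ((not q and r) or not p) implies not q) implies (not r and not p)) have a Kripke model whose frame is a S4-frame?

1. Box ((not ((not q and r) or not p) implies not q) implies (not r and not p)), 0
2. (not ((not q and r) or not p) implies not q) implies (not r and not p), 0
3. not r and not p, 0
4. not r, 0
5. not p, 0
Accessibility: 0R0

Satisfiable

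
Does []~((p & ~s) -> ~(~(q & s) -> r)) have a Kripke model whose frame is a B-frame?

1. []~((p & ~s) -> ~(~(q & s) -> r)), w0
2. ~((p & ~s) -> ~(~(q & s) -> r)), w0   [[]-rule on 1 via w0Rw0]
3. p & ~s, w0   [~->-rule on 2]
4. ~(q & s) -> r, w0   [~->-rule on 2]
5. p, w0   [&-rule on 3]
6. ~s, w0   [&-rule on 3]
7. r, w0   [->-rule on 4 (branches; this branch)]
Accessibility: w0Rw0

Yes, satisfiable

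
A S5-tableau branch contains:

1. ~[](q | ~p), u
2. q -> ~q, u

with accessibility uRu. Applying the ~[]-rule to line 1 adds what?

a fresh world v with uRv, and ~(q | ~p) at v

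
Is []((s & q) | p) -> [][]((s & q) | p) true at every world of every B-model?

Tableau for the negation ~([]((s & q) | p) -> [][]((s & q) | p)):
1. ~([]((s & q) | p) -> [][]((s & q) | p)), u
2. []((s & q) | p), u
3. ~[][]((s & q) | p), u
4. (s & q) | p, u
5. p, u
6. ~[]((s & q) | p), v
7. (s & q) | p, v
8. p, v
9. ~((s & q) | p), w
10. ~(s & q), w
11. ~p, w
12. ~q, w
Accessibility: uRu, uRv, vRu, vRv, vRw, wRv, wRw
The negation has an open branch (countermodel exists).

Invalid (countermodel exists)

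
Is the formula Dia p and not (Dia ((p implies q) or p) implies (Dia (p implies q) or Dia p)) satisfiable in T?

Unsatisfiable

1. Dia p and not (Dia ((p implies q) or p) implies (Dia (p implies q) or Dia p)), w0
2. Dia p, w0   [and-rule on 1]
3. not (Dia ((p implies q) or p) implies (Dia (p implies q) or Dia p)), w0   [and-rule on 1]
4. Dia ((p implies q) or p), w0   [neg-implies-rule on 3]
5. not (Dia (p implies q) or Dia p), w0   [neg-implies-rule on 3]
6. not Dia (p implies q), w0   [neg-or-rule on 5]
7. not Dia p, w0   [neg-or-rule on 5]
8. not (p implies q), w0   [neg-Dia-rule on 6 via w0Rw0]
9. p, w0   [neg-implies-rule on 8]
10. not q, w0   [neg-implies-rule on 8]
11. not p, w0   [neg-Dia-rule on 7 via w0Rw0]
Accessibility: w0Rw0
Branch closes: p and not p both at w0.
All branches of the tableau close; one closing branch shown above.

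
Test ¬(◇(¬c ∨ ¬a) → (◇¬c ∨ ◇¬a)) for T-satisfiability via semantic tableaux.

No, unsatisfiable

1. ¬(◇(¬c ∨ ¬a) → (◇¬c ∨ ◇¬a)), 0
2. ◇(¬c ∨ ¬a), 0   [¬→-rule on 1]
3. ¬(◇¬c ∨ ◇¬a), 0   [¬→-rule on 1]
4. ¬◇¬c, 0   [¬∨-rule on 3]
5. ¬◇¬a, 0   [¬∨-rule on 3]
6. c, 0   [¬◇-rule on 4 via 0R0]
7. a, 0   [¬◇-rule on 5 via 0R0]
8. ¬c ∨ ¬a, 1   [◇-rule on 2: fresh world 1, 0R1]
9. c, 1   [¬◇-rule on 4 via 0R1]
10. a, 1   [¬◇-rule on 5 via 0R1]
11. ¬a, 1   [∨-rule on 8 (branches; this branch)]
Accessibility: 0R0, 0R1, 1R1
Branch closes: a and ¬a both at 1.
Every branch closes; the branch above is one of them.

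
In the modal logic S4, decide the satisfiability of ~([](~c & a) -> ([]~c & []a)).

No, unsatisfiable

1. ~([](~c & a) -> ([]~c & []a)), w0
2. [](~c & a), w0
3. ~([]~c & []a), w0
4. ~c & a, w0
5. ~c, w0
6. a, w0
7. ~[]a, w0
8. ~a, w1
9. ~c & a, w1
10. ~c, w1
11. a, w1
Accessibility: w0Rw0, w0Rw1, w1Rw1
Branch closes: a and ~a both at w1.
(One branch shown.) All branches close.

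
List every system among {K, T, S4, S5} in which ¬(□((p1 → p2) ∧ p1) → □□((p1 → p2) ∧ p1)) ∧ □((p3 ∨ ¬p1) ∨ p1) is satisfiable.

K, T

S4-tableau for the formula:
1. ¬(□((p1 → p2) ∧ p1) → □□((p1 → p2) ∧ p1)) ∧ □((p3 ∨ ¬p1) ∨ p1), u
2. ¬(□((p1 → p2) ∧ p1) → □□((p1 → p2) ∧ p1)), u   [∧-rule on 1]
3. □((p3 ∨ ¬p1) ∨ p1), u   [∧-rule on 1]
4. □((p1 → p2) ∧ p1), u   [¬→-rule on 2]
5. ¬□□((p1 → p2) ∧ p1), u   [¬→-rule on 2]
6. (p3 ∨ ¬p1) ∨ p1, u   [□-rule on 3 via uRu]
7. (p1 → p2) ∧ p1, u   [□-rule on 4 via uRu]
8. p1 → p2, u   [∧-rule on 7]
9. p1, u   [∧-rule on 7]
10. p3 ∨ ¬p1, u   [∨-rule on 6 (branches; this branch)]
11. p2, u   [→-rule on 8 (branches; this branch)]
12. p3, u   [∨-rule on 10 (branches; this branch)]
13. ¬□((p1 → p2) ∧ p1), v   [¬□-rule on 5: fresh world v, uRv]
14. (p3 ∨ ¬p1) ∨ p1, v   [□-rule on 3 via uRv]
15. (p1 → p2) ∧ p1, v   [□-rule on 4 via uRv]
16. p1 → p2, v   [∧-rule on 15]
17. p1, v   [∧-rule on 15]
18. p3 ∨ ¬p1, v   [∨-rule on 14 (branches; this branch)]
19. p2, v   [→-rule on 16 (branches; this branch)]
20. p3, v   [∨-rule on 18 (branches; this branch)]
21. ¬((p1 → p2) ∧ p1), w   [¬□-rule on 13: fresh world w, vRw]
22. (p3 ∨ ¬p1) ∨ p1, w   [□-rule on 3 via uRw]
23. (p1 → p2) ∧ p1, w   [□-rule on 4 via uRw]
24. p1 → p2, w   [∧-rule on 23]
25. p1, w   [∧-rule on 23]
26. ¬(p1 → p2), w   [¬∧-rule on 21 (branches; this branch)]
27. ¬p2, w   [¬→-rule on 26]
28. p2, w   [→-rule on 24 (branches; this branch)]
Accessibility: uRu, uRv, uRw, vRv, vRw, wRw
Branch closes: p2 and ¬p2 both at w.
Every branch closes (one shown): unsatisfiable in S4, hence also in S5 (every S5-frame is an S4-frame).
T-tableau for the formula:
1. ¬(□((p1 → p2) ∧ p1) → □□((p1 → p2) ∧ p1)) ∧ □((p3 ∨ ¬p1) ∨ p1), u
2. ¬(□((p1 → p2) ∧ p1) → □□((p1 → p2) ∧ p1)), u   [∧-rule on 1]
3. □((p3 ∨ ¬p1) ∨ p1), u   [∧-rule on 1]
4. □((p1 → p2) ∧ p1), u   [¬→-rule on 2]
5. ¬□□((p1 → p2) ∧ p1), u   [¬→-rule on 2]
6. (p3 ∨ ¬p1) ∨ p1, u   [□-rule on 3 via uRu]
7. (p1 → p2) ∧ p1, u   [□-rule on 4 via uRu]
8. p1 → p2, u   [∧-rule on 7]
9. p1, u   [∧-rule on 7]
10. p2, u   [→-rule on 8 (branches; this branch)]
11. ¬□((p1 → p2) ∧ p1), v   [¬□-rule on 5: fresh world v, uRv]
12. (p3 ∨ ¬p1) ∨ p1, v   [□-rule on 3 via uRv]
13. (p1 → p2) ∧ p1, v   [□-rule on 4 via uRv]
14. p1 → p2, v   [∧-rule on 13]
15. p1, v   [∧-rule on 13]
16. p2, v   [→-rule on 14 (branches; this branch)]
17. ¬((p1 → p2) ∧ p1), w   [¬□-rule on 11: fresh world w, vRw]
18. ¬p1, w   [¬∧-rule on 17 (branches; this branch)]
Accessibility: uRu, uRv, vRv, vRw, wRw
Complete open branch: satisfiable in T, hence also in K (this T-model is also a K-model).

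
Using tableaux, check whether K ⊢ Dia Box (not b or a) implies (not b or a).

Invalid (countermodel exists)

Tableau for the negation not (Dia Box (not b or a) implies (not b or a)):
1. not (Dia Box (not b or a) implies (not b or a)), w0
2. Dia Box (not b or a), w0   [neg-implies-rule on 1]
3. not (not b or a), w0   [neg-implies-rule on 1]
4. b, w0   [neg-or-rule on 3]
5. not a, w0   [neg-or-rule on 3]
6. Box (not b or a), w1   [Dia-rule on 2: fresh world w1, w0Rw1]
Accessibility: w0Rw1
The negation has an open branch (countermodel exists).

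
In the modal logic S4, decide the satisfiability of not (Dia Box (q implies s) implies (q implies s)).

Yes, satisfiable

1. not (Dia Box (q implies s) implies (q implies s)), 0
2. Dia Box (q implies s), 0
3. not (q implies s), 0
4. q, 0
5. not s, 0
6. Box (q implies s), 1
7. q implies s, 1
8. s, 1
Accessibility: 0R0, 0R1, 1R1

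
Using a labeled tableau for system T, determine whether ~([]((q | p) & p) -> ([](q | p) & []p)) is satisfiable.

1. ~([]((q | p) & p) -> ([](q | p) & []p)), 0
2. []((q | p) & p), 0   [~->-rule on 1]
3. ~([](q | p) & []p), 0   [~->-rule on 1]
4. (q | p) & p, 0   [[]-rule on 2 via 0R0]
5. q | p, 0   [&-rule on 4]
6. p, 0   [&-rule on 4]
7. ~[](q | p), 0   [~&-rule on 3 (branches; this branch)]
8. ~(q | p), 1   [~[]-rule on 7: fresh world 1, 0R1]
9. ~q, 1   [~|-rule on 8]
10. ~p, 1   [~|-rule on 8]
11. (q | p) & p, 1   [[]-rule on 2 via 0R1]
12. q | p, 1   [&-rule on 11]
13. p, 1   [&-rule on 11]
Accessibility: 0R0, 0R1, 1R1
Branch closes: p and ~p both at 1.
All branches of the tableau close; one closing branch shown above.

No, unsatisfiable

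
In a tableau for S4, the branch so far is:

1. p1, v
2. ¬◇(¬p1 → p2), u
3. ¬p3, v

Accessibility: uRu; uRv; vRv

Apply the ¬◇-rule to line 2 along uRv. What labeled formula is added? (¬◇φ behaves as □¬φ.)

¬(¬p1 → p2), v

¬◇φ behaves as □¬φ: propagate the negated body to each accessible world.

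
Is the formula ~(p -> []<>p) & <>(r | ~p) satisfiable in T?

1. ~(p -> []<>p) & <>(r | ~p), w0
2. ~(p -> []<>p), w0   [&-rule on 1]
3. <>(r | ~p), w0   [&-rule on 1]
4. p, w0   [~->-rule on 2]
5. ~[]<>p, w0   [~->-rule on 2]
6. r | ~p, w1   [<>-rule on 3: fresh world w1, w0Rw1]
7. ~p, w1   [|-rule on 6 (branches; this branch)]
8. ~<>p, w2   [~[]-rule on 5: fresh world w2, w0Rw2]
9. ~p, w2   [~<>-rule on 8 via w2Rw2]
Accessibility: w0Rw0, w0Rw1, w0Rw2, w1Rw1, w2Rw2

Satisfiable (open branch found)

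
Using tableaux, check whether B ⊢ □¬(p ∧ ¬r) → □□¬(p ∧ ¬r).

Tableau for the negation ¬(□¬(p ∧ ¬r) → □□¬(p ∧ ¬r)):
1. ¬(□¬(p ∧ ¬r) → □□¬(p ∧ ¬r)), 0
2. □¬(p ∧ ¬r), 0   [¬→-rule on 1]
3. ¬□□¬(p ∧ ¬r), 0   [¬→-rule on 1]
4. ¬(p ∧ ¬r), 0   [□-rule on 2 via 0R0]
5. r, 0   [¬∧-rule on 4 (branches; this branch)]
6. ¬□¬(p ∧ ¬r), 1   [¬□-rule on 3: fresh world 1, 0R1]
7. ¬(p ∧ ¬r), 1   [□-rule on 2 via 0R1]
8. r, 1   [¬∧-rule on 7 (branches; this branch)]
9. p ∧ ¬r, 2   [¬□-rule on 6: fresh world 2, 1R2]
10. p, 2   [∧-rule on 9]
11. ¬r, 2   [∧-rule on 9]
Accessibility: 0R0, 0R1, 1R0, 1R1, 1R2, 2R1, 2R2
The negation has an open branch (countermodel exists).

No, not valid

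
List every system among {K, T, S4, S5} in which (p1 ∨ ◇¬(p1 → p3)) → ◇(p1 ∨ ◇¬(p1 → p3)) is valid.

T, S4, S5

T-tableau for the negation ¬((p1 ∨ ◇¬(p1 → p3)) → ◇(p1 ∨ ◇¬(p1 → p3))):
1. ¬((p1 ∨ ◇¬(p1 → p3)) → ◇(p1 ∨ ◇¬(p1 → p3))), u
2. p1 ∨ ◇¬(p1 → p3), u   [¬→-rule on 1]
3. ¬◇(p1 ∨ ◇¬(p1 → p3)), u   [¬→-rule on 1]
4. ¬(p1 ∨ ◇¬(p1 → p3)), u   [¬◇-rule on 3 via uRu]
5. ¬p1, u   [¬∨-rule on 4]
6. ¬◇¬(p1 → p3), u   [¬∨-rule on 4]
7. p1 → p3, u   [¬◇-rule on 6 via uRu]
8. ◇¬(p1 → p3), u   [∨-rule on 2 (branches; this branch)]
9. p3, u   [→-rule on 7 (branches; this branch)]
10. ¬(p1 → p3), v   [◇-rule on 8: fresh world v, uRv]
11. p1, v   [¬→-rule on 10]
12. ¬p3, v   [¬→-rule on 10]
13. ¬(p1 ∨ ◇¬(p1 → p3)), v   [¬◇-rule on 3 via uRv]
14. ¬p1, v   [¬∨-rule on 13]
15. ¬◇¬(p1 → p3), v   [¬∨-rule on 13]
Accessibility: uRu, uRv, vRv
Branch closes: p1 and ¬p1 both at v.
Every branch closes (one shown): valid in T, hence also in S4, S5 (every theorem of T is a theorem of S4 and S5).
K-tableau for the negation ¬((p1 ∨ ◇¬(p1 → p3)) → ◇(p1 ∨ ◇¬(p1 → p3))):
1. ¬((p1 ∨ ◇¬(p1 → p3)) → ◇(p1 ∨ ◇¬(p1 → p3))), u
2. p1 ∨ ◇¬(p1 → p3), u   [¬→-rule on 1]
3. ¬◇(p1 ∨ ◇¬(p1 → p3)), u   [¬→-rule on 1]
4. p1, u   [∨-rule on 2 (branches; this branch)]
Complete open branch: countermodel on a K-frame, so not valid in K.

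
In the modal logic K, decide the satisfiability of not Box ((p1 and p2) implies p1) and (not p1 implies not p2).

No, unsatisfiable

1. not Box ((p1 and p2) implies p1) and (not p1 implies not p2), 0
2. not Box ((p1 and p2) implies p1), 0
3. not p1 implies not p2, 0
4. not p2, 0
5. not ((p1 and p2) implies p1), 1
6. p1 and p2, 1
7. not p1, 1
8. p1, 1
9. p2, 1
Accessibility: 0R1
Branch closes: p1 and not p1 both at 1.
(One branch shown.) All branches close.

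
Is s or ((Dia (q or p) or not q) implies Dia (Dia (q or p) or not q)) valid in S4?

Yes, valid

Tableau for the negation not (s or ((Dia (q or p) or not q) implies Dia (Dia (q or p) or not q))):
1. not (s or ((Dia (q or p) or not q) implies Dia (Dia (q or p) or not q))), u
2. not s, u   [neg-or-rule on 1]
3. not ((Dia (q or p) or not q) implies Dia (Dia (q or p) or not q)), u   [neg-or-rule on 1]
4. Dia (q or p) or not q, u   [neg-implies-rule on 3]
5. not Dia (Dia (q or p) or not q), u   [neg-implies-rule on 3]
6. not (Dia (q or p) or not q), u   [neg-Dia-rule on 5 via uRu]
7. not Dia (q or p), u   [neg-or-rule on 6]
8. q, u   [neg-or-rule on 6]
9. not (q or p), u   [neg-Dia-rule on 7 via uRu]
10. not q, u   [neg-or-rule on 9]
11. not p, u   [neg-or-rule on 9]
Accessibility: uRu
Branch closes: q and not q both at u.
All branches of the negation close; one closing branch shown above.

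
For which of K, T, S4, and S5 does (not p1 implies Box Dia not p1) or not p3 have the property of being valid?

S5-tableau for the negation not ((not p1 implies Box Dia not p1) or not p3):
1. not ((not p1 implies Box Dia not p1) or not p3), u
2. not (not p1 implies Box Dia not p1), u   [neg-or-rule on 1]
3. p3, u   [neg-or-rule on 1]
4. not p1, u   [neg-implies-rule on 2]
5. not Box Dia not p1, u   [neg-implies-rule on 2]
6. not Dia not p1, v   [neg-Box-rule on 5: fresh world v, uRv]
7. p1, u   [neg-Dia-rule on 6 via vRu]
Accessibility: uRu, uRv, vRu, vRv
Branch closes: p1 and not p1 both at u.
Every branch closes (one shown): valid in S5.
S4-tableau for the negation not ((not p1 implies Box Dia not p1) or not p3):
1. not ((not p1 implies Box Dia not p1) or not p3), u
2. not (not p1 implies Box Dia not p1), u   [neg-or-rule on 1]
3. p3, u   [neg-or-rule on 1]
4. not p1, u   [neg-implies-rule on 2]
5. not Box Dia not p1, u   [neg-implies-rule on 2]
6. not Dia not p1, v   [neg-Box-rule on 5: fresh world v, uRv]
7. p1, v   [neg-Dia-rule on 6 via vRv]
Accessibility: uRu, uRv, vRv
Complete open branch: countermodel on an S4-frame, so not valid in S4, nor in K, T (the same frame is also a K-frame and a T-frame).

S5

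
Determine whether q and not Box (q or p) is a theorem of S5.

Tableau for the negation not (q and not Box (q or p)):
1. not (q and not Box (q or p)), 0
2. Box (q or p), 0
3. q or p, 0
4. p, 0
Accessibility: 0R0
The negation has an open branch (countermodel exists).

No, not valid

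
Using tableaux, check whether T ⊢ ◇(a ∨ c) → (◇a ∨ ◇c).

Valid in T

Tableau for the negation ¬(◇(a ∨ c) → (◇a ∨ ◇c)):
1. ¬(◇(a ∨ c) → (◇a ∨ ◇c)), 0
2. ◇(a ∨ c), 0   [¬→-rule on 1]
3. ¬(◇a ∨ ◇c), 0   [¬→-rule on 1]
4. ¬◇a, 0   [¬∨-rule on 3]
5. ¬◇c, 0   [¬∨-rule on 3]
6. ¬a, 0   [¬◇-rule on 4 via 0R0]
7. ¬c, 0   [¬◇-rule on 5 via 0R0]
8. a ∨ c, 1   [◇-rule on 2: fresh world 1, 0R1]
9. ¬a, 1   [¬◇-rule on 4 via 0R1]
10. ¬c, 1   [¬◇-rule on 5 via 0R1]
11. c, 1   [∨-rule on 8 (branches; this branch)]
Accessibility: 0R0, 0R1, 1R1
Branch closes: c and ¬c both at 1.
All branches of the negation close; one closing branch shown above.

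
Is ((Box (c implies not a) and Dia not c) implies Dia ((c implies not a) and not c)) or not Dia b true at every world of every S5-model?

Valid in S5

Tableau for the negation not (((Box (c implies not a) and Dia not c) implies Dia ((c implies not a) and not c)) or not Dia b):
1. not (((Box (c implies not a) and Dia not c) implies Dia ((c implies not a) and not c)) or not Dia b), 0
2. not ((Box (c implies not a) and Dia not c) implies Dia ((c implies not a) and not c)), 0   [neg-or-rule on 1]
3. Dia b, 0   [neg-or-rule on 1]
4. Box (c implies not a) and Dia not c, 0   [neg-implies-rule on 2]
5. not Dia ((c implies not a) and not c), 0   [neg-implies-rule on 2]
6. Box (c implies not a), 0   [and-rule on 4]
7. Dia not c, 0   [and-rule on 4]
8. not ((c implies not a) and not c), 0   [neg-Dia-rule on 5 via 0R0]
9. c implies not a, 0   [Box-rule on 6 via 0R0]
10. c, 0   [neg-and-rule on 8 (branches; this branch)]
11. not a, 0   [implies-rule on 9 (branches; this branch)]
12. b, 1   [Dia-rule on 3: fresh world 1, 0R1]
13. not ((c implies not a) and not c), 1   [neg-Dia-rule on 5 via 0R1]
14. c implies not a, 1   [Box-rule on 6 via 0R1]
15. c, 1   [neg-and-rule on 13 (branches; this branch)]
16. not a, 1   [implies-rule on 14 (branches; this branch)]
17. not c, 2   [Dia-rule on 7: fresh world 2, 0R2]
18. not ((c implies not a) and not c), 2   [neg-Dia-rule on 5 via 0R2]
19. c implies not a, 2   [Box-rule on 6 via 0R2]
20. not (c implies not a), 2   [neg-and-rule on 18 (branches; this branch)]
21. c, 2   [neg-implies-rule on 20]
22. a, 2   [neg-implies-rule on 20]
Accessibility: 0R0, 0R1, 0R2, 1R0, 1R1, 1R2, 2R0, 2R1, 2R2
Branch closes: c and not c both at 2.
All branches of the negation close; one closing branch shown above.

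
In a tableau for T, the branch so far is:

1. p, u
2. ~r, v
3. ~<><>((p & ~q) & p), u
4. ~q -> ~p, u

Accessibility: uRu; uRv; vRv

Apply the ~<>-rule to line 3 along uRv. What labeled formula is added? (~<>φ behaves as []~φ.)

~<>φ behaves as []~φ: propagate the negated body to each accessible world.

~<>((p & ~q) & p), v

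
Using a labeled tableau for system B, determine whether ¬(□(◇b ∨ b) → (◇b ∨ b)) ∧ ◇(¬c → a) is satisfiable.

Unsatisfiable

1. ¬(□(◇b ∨ b) → (◇b ∨ b)) ∧ ◇(¬c → a), u
2. ¬(□(◇b ∨ b) → (◇b ∨ b)), u   [∧-rule on 1]
3. ◇(¬c → a), u   [∧-rule on 1]
4. □(◇b ∨ b), u   [¬→-rule on 2]
5. ¬(◇b ∨ b), u   [¬→-rule on 2]
6. ¬◇b, u   [¬∨-rule on 5]
7. ¬b, u   [¬∨-rule on 5]
8. ◇b ∨ b, u   [□-rule on 4 via uRu]
9. ◇b, u   [∨-rule on 8 (branches; this branch)]
10. ¬c → a, v   [◇-rule on 3: fresh world v, uRv]
11. ◇b ∨ b, v   [□-rule on 4 via uRv]
12. ¬b, v   [¬◇-rule on 6 via uRv]
13. a, v   [→-rule on 10 (branches; this branch)]
14. ◇b, v   [∨-rule on 11 (branches; this branch)]
15. b, w   [◇-rule on 9: fresh world w, uRw]
16. ◇b ∨ b, w   [□-rule on 4 via uRw]
17. ¬b, w   [¬◇-rule on 6 via uRw]
Accessibility: uRu, uRv, uRw, vRu, vRv, wRu, wRw
Branch closes: b and ¬b both at w.
Every branch closes; the branch above is one of them.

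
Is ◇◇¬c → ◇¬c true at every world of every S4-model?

Tableau for the negation ¬(◇◇¬c → ◇¬c):
1. ¬(◇◇¬c → ◇¬c), w0
2. ◇◇¬c, w0
3. ¬◇¬c, w0
4. c, w0
5. ◇¬c, w1
6. c, w1
7. ¬c, w2
8. c, w2
Accessibility: w0Rw0, w0Rw1, w0Rw2, w1Rw1, w1Rw2, w2Rw2
Branch closes: c and ¬c both at w2.
Every branch of the negation's tableau closes; the branch above is one of them.

Valid in S4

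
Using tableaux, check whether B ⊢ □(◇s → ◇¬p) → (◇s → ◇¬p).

Valid in B

Tableau for the negation ¬(□(◇s → ◇¬p) → (◇s → ◇¬p)):
1. ¬(□(◇s → ◇¬p) → (◇s → ◇¬p)), 0
2. □(◇s → ◇¬p), 0
3. ¬(◇s → ◇¬p), 0
4. ◇s, 0
5. ¬◇¬p, 0
6. ◇s → ◇¬p, 0
7. p, 0
8. ◇¬p, 0
9. s, 1
10. ◇s → ◇¬p, 1
11. p, 1
12. ◇¬p, 1
13. ¬p, 2
14. ◇s → ◇¬p, 2
15. p, 2
Accessibility: 0R0, 0R1, 0R2, 1R0, 1R1, 2R0, 2R2
Branch closes: p and ¬p both at 2.
Every branch of the negation's tableau closes; the branch above is one of them.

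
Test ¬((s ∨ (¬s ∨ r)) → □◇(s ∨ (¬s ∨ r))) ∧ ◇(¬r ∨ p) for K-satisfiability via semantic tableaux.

Satisfiable

1. ¬((s ∨ (¬s ∨ r)) → □◇(s ∨ (¬s ∨ r))) ∧ ◇(¬r ∨ p), w0
2. ¬((s ∨ (¬s ∨ r)) → □◇(s ∨ (¬s ∨ r))), w0
3. ◇(¬r ∨ p), w0
4. s ∨ (¬s ∨ r), w0
5. ¬□◇(s ∨ (¬s ∨ r)), w0
6. ¬s ∨ r, w0
7. r, w0
8. ¬r ∨ p, w1
9. p, w1
10. ¬◇(s ∨ (¬s ∨ r)), w2
Accessibility: w0Rw1, w0Rw2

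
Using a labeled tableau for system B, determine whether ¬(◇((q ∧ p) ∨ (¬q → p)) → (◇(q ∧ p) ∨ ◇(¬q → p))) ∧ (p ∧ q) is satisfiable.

Unsatisfiable (every branch closes)

1. ¬(◇((q ∧ p) ∨ (¬q → p)) → (◇(q ∧ p) ∨ ◇(¬q → p))) ∧ (p ∧ q), u
2. ¬(◇((q ∧ p) ∨ (¬q → p)) → (◇(q ∧ p) ∨ ◇(¬q → p))), u   [∧-rule on 1]
3. p ∧ q, u   [∧-rule on 1]
4. ◇((q ∧ p) ∨ (¬q → p)), u   [¬→-rule on 2]
5. ¬(◇(q ∧ p) ∨ ◇(¬q → p)), u   [¬→-rule on 2]
6. p, u   [∧-rule on 3]
7. q, u   [∧-rule on 3]
8. ¬◇(q ∧ p), u   [¬∨-rule on 5]
9. ¬◇(¬q → p), u   [¬∨-rule on 5]
10. ¬(q ∧ p), u   [¬◇-rule on 8 via uRu]
11. ¬(¬q → p), u   [¬◇-rule on 9 via uRu]
12. ¬q, u   [¬→-rule on 11]
13. ¬p, u   [¬→-rule on 11]
Accessibility: uRu
Branch closes: q and ¬q both at u.
All branches of the tableau close; one closing branch shown above.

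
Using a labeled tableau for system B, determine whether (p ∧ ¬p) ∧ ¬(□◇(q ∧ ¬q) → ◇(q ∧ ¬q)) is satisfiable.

No, unsatisfiable

1. (p ∧ ¬p) ∧ ¬(□◇(q ∧ ¬q) → ◇(q ∧ ¬q)), 0
2. p ∧ ¬p, 0   [∧-rule on 1]
3. ¬(□◇(q ∧ ¬q) → ◇(q ∧ ¬q)), 0   [∧-rule on 1]
4. p, 0   [∧-rule on 2]
5. ¬p, 0   [∧-rule on 2]
Accessibility: 0R0
Branch closes: p and ¬p both at 0.
Every branch closes; the branch above is one of them.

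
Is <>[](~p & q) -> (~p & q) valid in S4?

Not valid

Tableau for the negation ~(<>[](~p & q) -> (~p & q)):
1. ~(<>[](~p & q) -> (~p & q)), w0
2. <>[](~p & q), w0
3. ~(~p & q), w0
4. ~q, w0
5. [](~p & q), w1
6. ~p & q, w1
7. ~p, w1
8. q, w1
Accessibility: w0Rw0, w0Rw1, w1Rw1
The negation has an open branch (countermodel exists).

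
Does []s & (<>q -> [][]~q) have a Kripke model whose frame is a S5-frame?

1. []s & (<>q -> [][]~q), 0
2. []s, 0   [&-rule on 1]
3. <>q -> [][]~q, 0   [&-rule on 1]
4. s, 0   [[]-rule on 2 via 0R0]
5. [][]~q, 0   [->-rule on 3 (branches; this branch)]
6. []~q, 0   [[]-rule on 5 via 0R0]
7. ~q, 0   [[]-rule on 6 via 0R0]
Accessibility: 0R0

Satisfiable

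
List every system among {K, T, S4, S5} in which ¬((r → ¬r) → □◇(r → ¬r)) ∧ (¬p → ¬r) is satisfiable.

K, T, S4

S5-tableau for the formula:
1. ¬((r → ¬r) → □◇(r → ¬r)) ∧ (¬p → ¬r), u
2. ¬((r → ¬r) → □◇(r → ¬r)), u
3. ¬p → ¬r, u
4. r → ¬r, u
5. ¬□◇(r → ¬r), u
6. ¬r, u
7. ¬◇(r → ¬r), v
8. ¬(r → ¬r), u
9. r, u
Accessibility: uRu, uRv, vRu, vRv
Branch closes: r and ¬r both at u.
Every branch closes (one shown): unsatisfiable in S5.
S4-tableau for the formula:
1. ¬((r → ¬r) → □◇(r → ¬r)) ∧ (¬p → ¬r), u
2. ¬((r → ¬r) → □◇(r → ¬r)), u
3. ¬p → ¬r, u
4. r → ¬r, u
5. ¬□◇(r → ¬r), u
6. ¬r, u
7. ¬◇(r → ¬r), v
8. ¬(r → ¬r), v
9. r, v
Accessibility: uRu, uRv, vRv
Complete open branch: satisfiable in S4, hence also in K, T (this S4-model is also a K-model and a T-model).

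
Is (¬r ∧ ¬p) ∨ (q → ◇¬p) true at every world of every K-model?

Tableau for the negation ¬((¬r ∧ ¬p) ∨ (q → ◇¬p)):
1. ¬((¬r ∧ ¬p) ∨ (q → ◇¬p)), w0
2. ¬(¬r ∧ ¬p), w0
3. ¬(q → ◇¬p), w0
4. q, w0
5. ¬◇¬p, w0
6. p, w0
The negation has an open branch (countermodel exists).

Not valid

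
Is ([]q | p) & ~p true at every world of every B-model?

Tableau for the negation ~(([]q | p) & ~p):
1. ~(([]q | p) & ~p), 0
2. p, 0   [~&-rule on 1 (branches; this branch)]
Accessibility: 0R0
The negation has an open branch (countermodel exists).

Not valid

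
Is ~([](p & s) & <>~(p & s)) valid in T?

Tableau for the negation [](p & s) & <>~(p & s):
1. [](p & s) & <>~(p & s), u
2. [](p & s), u
3. <>~(p & s), u
4. p & s, u
5. p, u
6. s, u
7. ~(p & s), v
8. p & s, v
9. p, v
10. s, v
11. ~s, v
Accessibility: uRu, uRv, vRv
Branch closes: s and ~s both at v.
Every branch of the negation's tableau closes; the branch above is one of them.

Valid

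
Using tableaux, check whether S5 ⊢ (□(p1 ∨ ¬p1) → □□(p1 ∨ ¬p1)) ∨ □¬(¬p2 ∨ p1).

Tableau for the negation ¬((□(p1 ∨ ¬p1) → □□(p1 ∨ ¬p1)) ∨ □¬(¬p2 ∨ p1)):
1. ¬((□(p1 ∨ ¬p1) → □□(p1 ∨ ¬p1)) ∨ □¬(¬p2 ∨ p1)), 0
2. ¬(□(p1 ∨ ¬p1) → □□(p1 ∨ ¬p1)), 0   [¬∨-rule on 1]
3. ¬□¬(¬p2 ∨ p1), 0   [¬∨-rule on 1]
4. □(p1 ∨ ¬p1), 0   [¬→-rule on 2]
5. ¬□□(p1 ∨ ¬p1), 0   [¬→-rule on 2]
6. p1 ∨ ¬p1, 0   [□-rule on 4 via 0R0]
7. ¬p1, 0   [∨-rule on 6 (branches; this branch)]
8. ¬p2 ∨ p1, 1   [¬□-rule on 3: fresh world 1, 0R1]
9. p1 ∨ ¬p1, 1   [□-rule on 4 via 0R1]
10. p1, 1   [∨-rule on 8 (branches; this branch)]
11. ¬□(p1 ∨ ¬p1), 2   [¬□-rule on 5: fresh world 2, 0R2]
12. p1 ∨ ¬p1, 2   [□-rule on 4 via 0R2]
13. ¬p1, 2   [∨-rule on 12 (branches; this branch)]
14. ¬(p1 ∨ ¬p1), 3   [¬□-rule on 11: fresh world 3, 2R3]
15. ¬p1, 3   [¬∨-rule on 14]
16. p1, 3   [¬∨-rule on 14]
Accessibility: 0R0, 0R1, 0R2, 0R3, 1R0, 1R1, 1R2, 1R3, 2R0, 2R1, 2R2, 2R3, 3R0, 3R1, 3R2, 3R3
Branch closes: p1 and ¬p1 both at 3.
All branches of the negation close; one closing branch shown above.

Valid in S5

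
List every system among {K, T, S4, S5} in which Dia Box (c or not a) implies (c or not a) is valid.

S4-tableau for the negation not (Dia Box (c or not a) implies (c or not a)):
1. not (Dia Box (c or not a) implies (c or not a)), w0
2. Dia Box (c or not a), w0
3. not (c or not a), w0
4. not c, w0
5. a, w0
6. Box (c or not a), w1
7. c or not a, w1
8. not a, w1
Accessibility: w0Rw0, w0Rw1, w1Rw1
Complete open branch: countermodel on an S4-frame, so not valid in S4, nor in K, T (the same frame is also a K-frame and a T-frame).
S5-tableau for the negation not (Dia Box (c or not a) implies (c or not a)):
1. not (Dia Box (c or not a) implies (c or not a)), w0
2. Dia Box (c or not a), w0
3. not (c or not a), w0
4. not c, w0
5. a, w0
6. Box (c or not a), w1
7. c or not a, w0
8. c or not a, w1
9. not a, w0
Accessibility: w0Rw0, w0Rw1, w1Rw0, w1Rw1
Branch closes: a and not a both at w0.
Every branch closes (one shown): valid in S5.

S5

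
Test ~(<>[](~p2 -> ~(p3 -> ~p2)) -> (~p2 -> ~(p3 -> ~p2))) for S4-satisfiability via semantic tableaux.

Satisfiable (open branch found)

1. ~(<>[](~p2 -> ~(p3 -> ~p2)) -> (~p2 -> ~(p3 -> ~p2))), 0
2. <>[](~p2 -> ~(p3 -> ~p2)), 0   [~->-rule on 1]
3. ~(~p2 -> ~(p3 -> ~p2)), 0   [~->-rule on 1]
4. ~p2, 0   [~->-rule on 3]
5. p3 -> ~p2, 0   [~->-rule on 3]
6. [](~p2 -> ~(p3 -> ~p2)), 1   [<>-rule on 2: fresh world 1, 0R1]
7. ~p2 -> ~(p3 -> ~p2), 1   [[]-rule on 6 via 1R1]
8. ~(p3 -> ~p2), 1   [->-rule on 7 (branches; this branch)]
9. p3, 1   [~->-rule on 8]
10. p2, 1   [~->-rule on 8]
Accessibility: 0R0, 0R1, 1R1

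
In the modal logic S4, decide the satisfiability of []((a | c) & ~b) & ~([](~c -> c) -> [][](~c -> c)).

No, unsatisfiable

1. []((a | c) & ~b) & ~([](~c -> c) -> [][](~c -> c)), u
2. []((a | c) & ~b), u
3. ~([](~c -> c) -> [][](~c -> c)), u
4. [](~c -> c), u
5. ~[][](~c -> c), u
6. (a | c) & ~b, u
7. a | c, u
8. ~b, u
9. ~c -> c, u
10. c, u
11. ~[](~c -> c), v
12. (a | c) & ~b, v
13. a | c, v
14. ~b, v
15. ~c -> c, v
16. c, v
17. ~(~c -> c), w
18. ~c, w
19. (a | c) & ~b, w
20. a | c, w
21. ~b, w
22. ~c -> c, w
23. a, w
24. c, w
Accessibility: uRu, uRv, uRw, vRv, vRw, wRw
Branch closes: c and ~c both at w.
All branches of the tableau close; one closing branch shown above.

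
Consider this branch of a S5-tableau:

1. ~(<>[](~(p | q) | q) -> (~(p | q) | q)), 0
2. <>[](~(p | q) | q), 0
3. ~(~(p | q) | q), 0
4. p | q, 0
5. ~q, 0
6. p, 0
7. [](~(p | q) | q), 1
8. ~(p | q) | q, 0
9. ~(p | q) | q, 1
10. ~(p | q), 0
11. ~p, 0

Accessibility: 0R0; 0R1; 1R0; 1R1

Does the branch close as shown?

Both p and ~p appear at 0.

Yes, closed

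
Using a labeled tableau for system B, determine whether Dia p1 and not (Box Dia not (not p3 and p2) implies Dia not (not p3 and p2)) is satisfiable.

Unsatisfiable (every branch closes)

1. Dia p1 and not (Box Dia not (not p3 and p2) implies Dia not (not p3 and p2)), 0
2. Dia p1, 0
3. not (Box Dia not (not p3 and p2) implies Dia not (not p3 and p2)), 0
4. Box Dia not (not p3 and p2), 0
5. not Dia not (not p3 and p2), 0
6. Dia not (not p3 and p2), 0
7. not p3 and p2, 0
8. not p3, 0
9. p2, 0
10. p1, 1
11. Dia not (not p3 and p2), 1
12. not p3 and p2, 1
13. not p3, 1
14. p2, 1
15. not (not p3 and p2), 2
16. Dia not (not p3 and p2), 2
17. not p3 and p2, 2
18. not p3, 2
19. p2, 2
20. not p2, 2
Accessibility: 0R0, 0R1, 0R2, 1R0, 1R1, 2R0, 2R2
Branch closes: p2 and not p2 both at 2.
All branches of the tableau close; one closing branch shown above.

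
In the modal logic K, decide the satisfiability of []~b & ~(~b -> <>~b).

Satisfiable

1. []~b & ~(~b -> <>~b), 0
2. []~b, 0
3. ~(~b -> <>~b), 0
4. ~b, 0
5. ~<>~b, 0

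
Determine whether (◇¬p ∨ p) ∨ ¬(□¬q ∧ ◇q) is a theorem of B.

Tableau for the negation ¬((◇¬p ∨ p) ∨ ¬(□¬q ∧ ◇q)):
1. ¬((◇¬p ∨ p) ∨ ¬(□¬q ∧ ◇q)), 0
2. ¬(◇¬p ∨ p), 0   [¬∨-rule on 1]
3. □¬q ∧ ◇q, 0   [¬∨-rule on 1]
4. ¬◇¬p, 0   [¬∨-rule on 2]
5. ¬p, 0   [¬∨-rule on 2]
6. □¬q, 0   [∧-rule on 3]
7. ◇q, 0   [∧-rule on 3]
8. p, 0   [¬◇-rule on 4 via 0R0]
Accessibility: 0R0
Branch closes: p and ¬p both at 0.
Every branch of the negation's tableau closes; the branch above is one of them.

Valid in B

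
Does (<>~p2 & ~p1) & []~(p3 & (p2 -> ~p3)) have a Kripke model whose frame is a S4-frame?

Satisfiable

1. (<>~p2 & ~p1) & []~(p3 & (p2 -> ~p3)), 0
2. <>~p2 & ~p1, 0
3. []~(p3 & (p2 -> ~p3)), 0
4. <>~p2, 0
5. ~p1, 0
6. ~(p3 & (p2 -> ~p3)), 0
7. ~(p2 -> ~p3), 0
8. p2, 0
9. p3, 0
10. ~p2, 1
11. ~(p3 & (p2 -> ~p3)), 1
12. ~p3, 1
Accessibility: 0R0, 0R1, 1R1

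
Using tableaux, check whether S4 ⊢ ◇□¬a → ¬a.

No, not valid

Tableau for the negation ¬(◇□¬a → ¬a):
1. ¬(◇□¬a → ¬a), 0
2. ◇□¬a, 0
3. a, 0
4. □¬a, 1
5. ¬a, 1
Accessibility: 0R0, 0R1, 1R1
The negation has an open branch (countermodel exists).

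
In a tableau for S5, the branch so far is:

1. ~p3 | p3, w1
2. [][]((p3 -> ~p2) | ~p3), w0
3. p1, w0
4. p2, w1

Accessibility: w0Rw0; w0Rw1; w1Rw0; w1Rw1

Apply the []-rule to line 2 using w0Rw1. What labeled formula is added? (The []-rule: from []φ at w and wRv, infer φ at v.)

[]((p3 -> ~p2) | ~p3), w1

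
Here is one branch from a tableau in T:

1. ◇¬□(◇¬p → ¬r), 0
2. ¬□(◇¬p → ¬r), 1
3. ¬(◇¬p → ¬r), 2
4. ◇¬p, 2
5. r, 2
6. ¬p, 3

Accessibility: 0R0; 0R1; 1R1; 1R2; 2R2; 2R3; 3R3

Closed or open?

No atom appears with both signs at the same world.

No, open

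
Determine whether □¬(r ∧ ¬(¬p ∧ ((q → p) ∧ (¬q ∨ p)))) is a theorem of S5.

Invalid (countermodel exists)

Tableau for the negation ¬□¬(r ∧ ¬(¬p ∧ ((q → p) ∧ (¬q ∨ p)))):
1. ¬□¬(r ∧ ¬(¬p ∧ ((q → p) ∧ (¬q ∨ p)))), w0
2. r ∧ ¬(¬p ∧ ((q → p) ∧ (¬q ∨ p))), w1   [¬□-rule on 1: fresh world w1, w0Rw1]
3. r, w1   [∧-rule on 2]
4. ¬(¬p ∧ ((q → p) ∧ (¬q ∨ p))), w1   [∧-rule on 2]
5. ¬((q → p) ∧ (¬q ∨ p)), w1   [¬∧-rule on 4 (branches; this branch)]
6. ¬(¬q ∨ p), w1   [¬∧-rule on 5 (branches; this branch)]
7. q, w1   [¬∨-rule on 6]
8. ¬p, w1   [¬∨-rule on 6]
Accessibility: w0Rw0, w0Rw1, w1Rw0, w1Rw1
The negation has an open branch (countermodel exists).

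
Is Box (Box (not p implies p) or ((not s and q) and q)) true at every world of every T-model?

Not valid

Tableau for the negation not Box (Box (not p implies p) or ((not s and q) and q)):
1. not Box (Box (not p implies p) or ((not s and q) and q)), u
2. not (Box (not p implies p) or ((not s and q) and q)), v   [neg-Box-rule on 1: fresh world v, uRv]
3. not Box (not p implies p), v   [neg-or-rule on 2]
4. not ((not s and q) and q), v   [neg-or-rule on 2]
5. not q, v   [neg-and-rule on 4 (branches; this branch)]
6. not (not p implies p), w   [neg-Box-rule on 3: fresh world w, vRw]
7. not p, w   [neg-implies-rule on 6]
Accessibility: uRu, uRv, vRv, vRw, wRw
The negation has an open branch (countermodel exists).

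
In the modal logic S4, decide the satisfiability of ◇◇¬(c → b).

Satisfiable

1. ◇◇¬(c → b), w0
2. ◇¬(c → b), w1
3. ¬(c → b), w2
4. c, w2
5. ¬b, w2
Accessibility: w0Rw0, w0Rw1, w0Rw2, w1Rw1, w1Rw2, w2Rw2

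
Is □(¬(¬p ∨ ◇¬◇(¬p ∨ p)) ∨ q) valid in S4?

Tableau for the negation ¬□(¬(¬p ∨ ◇¬◇(¬p ∨ p)) ∨ q):
1. ¬□(¬(¬p ∨ ◇¬◇(¬p ∨ p)) ∨ q), 0
2. ¬(¬(¬p ∨ ◇¬◇(¬p ∨ p)) ∨ q), 1
3. ¬p ∨ ◇¬◇(¬p ∨ p), 1
4. ¬q, 1
5. ¬p, 1
Accessibility: 0R0, 0R1, 1R1
The negation has an open branch (countermodel exists).

Not valid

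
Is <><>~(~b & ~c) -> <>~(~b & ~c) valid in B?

Not valid

Tableau for the negation ~(<><>~(~b & ~c) -> <>~(~b & ~c)):
1. ~(<><>~(~b & ~c) -> <>~(~b & ~c)), 0
2. <><>~(~b & ~c), 0
3. ~<>~(~b & ~c), 0
4. ~b & ~c, 0
5. ~b, 0
6. ~c, 0
7. <>~(~b & ~c), 1
8. ~b & ~c, 1
9. ~b, 1
10. ~c, 1
11. ~(~b & ~c), 2
12. c, 2
Accessibility: 0R0, 0R1, 1R0, 1R1, 1R2, 2R1, 2R2
The negation has an open branch (countermodel exists).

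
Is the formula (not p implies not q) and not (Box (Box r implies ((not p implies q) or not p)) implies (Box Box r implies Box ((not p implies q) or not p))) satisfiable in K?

No, unsatisfiable

1. (not p implies not q) and not (Box (Box r implies ((not p implies q) or not p)) implies (Box Box r implies Box ((not p implies q) or not p))), 0
2. not p implies not q, 0
3. not (Box (Box r implies ((not p implies q) or not p)) implies (Box Box r implies Box ((not p implies q) or not p))), 0
4. Box (Box r implies ((not p implies q) or not p)), 0
5. not (Box Box r implies Box ((not p implies q) or not p)), 0
6. Box Box r, 0
7. not Box ((not p implies q) or not p), 0
8. not q, 0
9. not ((not p implies q) or not p), 1
10. not (not p implies q), 1
11. p, 1
12. not p, 1
13. not q, 1
Accessibility: 0R1
Branch closes: p and not p both at 1.
All branches of the tableau close; one closing branch shown above.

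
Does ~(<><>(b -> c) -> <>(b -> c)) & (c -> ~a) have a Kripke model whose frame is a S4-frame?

Unsatisfiable

1. ~(<><>(b -> c) -> <>(b -> c)) & (c -> ~a), u
2. ~(<><>(b -> c) -> <>(b -> c)), u
3. c -> ~a, u
4. <><>(b -> c), u
5. ~<>(b -> c), u
6. ~(b -> c), u
7. b, u
8. ~c, u
9. ~a, u
10. <>(b -> c), v
11. ~(b -> c), v
12. b, v
13. ~c, v
14. b -> c, w
15. ~(b -> c), w
16. b, w
17. ~c, w
18. c, w
Accessibility: uRu, uRv, uRw, vRv, vRw, wRw
Branch closes: c and ~c both at w.
(One branch shown.) All branches close.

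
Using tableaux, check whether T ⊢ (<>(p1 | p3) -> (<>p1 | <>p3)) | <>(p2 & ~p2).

Yes, valid

Tableau for the negation ~((<>(p1 | p3) -> (<>p1 | <>p3)) | <>(p2 & ~p2)):
1. ~((<>(p1 | p3) -> (<>p1 | <>p3)) | <>(p2 & ~p2)), u
2. ~(<>(p1 | p3) -> (<>p1 | <>p3)), u
3. ~<>(p2 & ~p2), u
4. <>(p1 | p3), u
5. ~(<>p1 | <>p3), u
6. ~<>p1, u
7. ~<>p3, u
8. ~(p2 & ~p2), u
9. ~p1, u
10. ~p3, u
11. p2, u
12. p1 | p3, v
13. ~(p2 & ~p2), v
14. ~p1, v
15. ~p3, v
16. p3, v
Accessibility: uRu, uRv, vRv
Branch closes: p3 and ~p3 both at v.
Every branch of the negation's tableau closes; the branch above is one of them.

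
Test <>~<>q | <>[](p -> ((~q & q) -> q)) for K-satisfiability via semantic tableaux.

Satisfiable

1. <>~<>q | <>[](p -> ((~q & q) -> q)), w0
2. <>[](p -> ((~q & q) -> q)), w0
3. [](p -> ((~q & q) -> q)), w1
Accessibility: w0Rw1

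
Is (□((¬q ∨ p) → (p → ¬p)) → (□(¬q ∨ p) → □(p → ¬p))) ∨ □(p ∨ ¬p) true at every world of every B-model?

Yes, valid

Tableau for the negation ¬((□((¬q ∨ p) → (p → ¬p)) → (□(¬q ∨ p) → □(p → ¬p))) ∨ □(p ∨ ¬p)):
1. ¬((□((¬q ∨ p) → (p → ¬p)) → (□(¬q ∨ p) → □(p → ¬p))) ∨ □(p ∨ ¬p)), w0
2. ¬(□((¬q ∨ p) → (p → ¬p)) → (□(¬q ∨ p) → □(p → ¬p))), w0   [¬∨-rule on 1]
3. ¬□(p ∨ ¬p), w0   [¬∨-rule on 1]
4. □((¬q ∨ p) → (p → ¬p)), w0   [¬→-rule on 2]
5. ¬(□(¬q ∨ p) → □(p → ¬p)), w0   [¬→-rule on 2]
6. □(¬q ∨ p), w0   [¬→-rule on 5]
7. ¬□(p → ¬p), w0   [¬→-rule on 5]
8. (¬q ∨ p) → (p → ¬p), w0   [□-rule on 4 via w0Rw0]
9. ¬q ∨ p, w0   [□-rule on 6 via w0Rw0]
10. p → ¬p, w0   [→-rule on 8 (branches; this branch)]
11. ¬q, w0   [∨-rule on 9 (branches; this branch)]
12. ¬p, w0   [→-rule on 10 (branches; this branch)]
13. ¬(p ∨ ¬p), w1   [¬□-rule on 3: fresh world w1, w0Rw1]
14. ¬p, w1   [¬∨-rule on 13]
15. p, w1   [¬∨-rule on 13]
Accessibility: w0Rw0, w0Rw1, w1Rw0, w1Rw1
Branch closes: p and ¬p both at w1.
All branches of the negation close; one closing branch shown above.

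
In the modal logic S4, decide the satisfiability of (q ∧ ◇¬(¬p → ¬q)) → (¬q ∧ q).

1. (q ∧ ◇¬(¬p → ¬q)) → (¬q ∧ q), w0
2. ¬(q ∧ ◇¬(¬p → ¬q)), w0
3. ¬◇¬(¬p → ¬q), w0
4. ¬p → ¬q, w0
5. ¬q, w0
Accessibility: w0Rw0

Satisfiable (open branch found)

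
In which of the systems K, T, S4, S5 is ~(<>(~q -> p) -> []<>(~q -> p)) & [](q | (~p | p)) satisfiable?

K, T, S4

S4-tableau for the formula:
1. ~(<>(~q -> p) -> []<>(~q -> p)) & [](q | (~p | p)), u
2. ~(<>(~q -> p) -> []<>(~q -> p)), u
3. [](q | (~p | p)), u
4. <>(~q -> p), u
5. ~[]<>(~q -> p), u
6. q | (~p | p), u
7. ~p | p, u
8. p, u
9. ~q -> p, v
10. q | (~p | p), v
11. p, v
12. ~p | p, v
13. ~<>(~q -> p), w
14. q | (~p | p), w
15. ~(~q -> p), w
16. ~q, w
17. ~p, w
18. ~p | p, w
Accessibility: uRu, uRv, uRw, vRv, wRw
Complete open branch: satisfiable in S4, hence also in K, T (this S4-model is also a K-model and a T-model).
S5-tableau for the formula:
1. ~(<>(~q -> p) -> []<>(~q -> p)) & [](q | (~p | p)), u
2. ~(<>(~q -> p) -> []<>(~q -> p)), u
3. [](q | (~p | p)), u
4. <>(~q -> p), u
5. ~[]<>(~q -> p), u
6. q | (~p | p), u
7. ~p | p, u
8. ~p, u
9. ~q -> p, v
10. q | (~p | p), v
11. p, v
12. ~p | p, v
13. ~<>(~q -> p), w
14. q | (~p | p), w
15. ~(~q -> p), u
16. ~q, u
17. ~(~q -> p), v
18. ~q, v
19. ~p, v
Accessibility: uRu, uRv, uRw, vRu, vRv, vRw, wRu, wRv, wRw
Branch closes: p and ~p both at v.
Every branch closes (one shown): unsatisfiable in S5.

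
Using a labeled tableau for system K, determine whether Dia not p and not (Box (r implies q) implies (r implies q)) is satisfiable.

Satisfiable (open branch found)

1. Dia not p and not (Box (r implies q) implies (r implies q)), w0
2. Dia not p, w0
3. not (Box (r implies q) implies (r implies q)), w0
4. Box (r implies q), w0
5. not (r implies q), w0
6. r, w0
7. not q, w0
8. not p, w1
9. r implies q, w1
10. q, w1
Accessibility: w0Rw1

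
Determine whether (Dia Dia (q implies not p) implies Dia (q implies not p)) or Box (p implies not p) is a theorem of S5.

Valid in S5

Tableau for the negation not ((Dia Dia (q implies not p) implies Dia (q implies not p)) or Box (p implies not p)):
1. not ((Dia Dia (q implies not p) implies Dia (q implies not p)) or Box (p implies not p)), 0
2. not (Dia Dia (q implies not p) implies Dia (q implies not p)), 0
3. not Box (p implies not p), 0
4. Dia Dia (q implies not p), 0
5. not Dia (q implies not p), 0
6. not (q implies not p), 0
7. q, 0
8. p, 0
9. not (p implies not p), 1
10. p, 1
11. not (q implies not p), 1
12. q, 1
13. Dia (q implies not p), 2
14. not (q implies not p), 2
15. q, 2
16. p, 2
17. q implies not p, 3
18. not (q implies not p), 3
19. q, 3
20. p, 3
21. not p, 3
Accessibility: 0R0, 0R1, 0R2, 0R3, 1R0, 1R1, 1R2, 1R3, 2R0, 2R1, 2R2, 2R3, 3R0, 3R1, 3R2, 3R3
Branch closes: p and not p both at 3.
All branches of the negation close; one closing branch shown above.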